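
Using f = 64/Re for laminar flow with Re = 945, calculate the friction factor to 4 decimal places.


f = 64 / Re
f = 64 / 945
f = 0.0677


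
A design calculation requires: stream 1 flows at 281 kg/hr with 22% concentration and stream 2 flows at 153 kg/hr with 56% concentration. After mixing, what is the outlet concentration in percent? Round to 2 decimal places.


Mass balance on solute: F1*x1 + F2*x2 = F3*x3
F3 = F1 + F2 = 281 + 153 = 434 kg/hr
x3 = (F1*x1 + F2*x2)/F3
x3 = (281*0.22 + 153*0.56) / 434
x3 = 33.99%


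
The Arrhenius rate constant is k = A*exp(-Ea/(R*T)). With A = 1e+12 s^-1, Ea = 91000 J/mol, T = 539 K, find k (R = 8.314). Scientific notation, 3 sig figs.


k = A * exp(-Ea/(R*T))
k = 1e+12 * exp(-91000 / (8.314 * 539))
k = 1e+12 * exp(-20.306852)
k = 1.52e+03


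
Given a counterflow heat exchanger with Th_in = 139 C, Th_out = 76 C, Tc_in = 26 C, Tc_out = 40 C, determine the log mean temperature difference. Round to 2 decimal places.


dT1 = Th_in - Tc_out = 139 - 40 = 99
dT2 = Th_out - Tc_in = 76 - 26 = 50
LMTD = (dT1 - dT2) / ln(dT1/dT2)
LMTD = (99 - 50) / ln(99/50)
LMTD = 71.73 K


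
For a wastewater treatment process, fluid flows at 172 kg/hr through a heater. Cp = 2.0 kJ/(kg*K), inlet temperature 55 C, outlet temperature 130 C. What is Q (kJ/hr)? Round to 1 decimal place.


Q = m_dot * Cp * (T2 - T1)
Q = 172 * 2.0 * (130 - 55)
Q = 172 * 2.0 * 75
Q = 25800.0 kJ/hr


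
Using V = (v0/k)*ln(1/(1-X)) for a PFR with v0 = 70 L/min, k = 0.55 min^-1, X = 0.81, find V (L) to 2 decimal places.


V = (v0/k) * ln(1/(1-X))
V = (70/0.55) * ln(1/(1-0.81))
V = 127.272727 * ln(5.263158)
V = 127.272727 * 1.660731
V = 211.37 L


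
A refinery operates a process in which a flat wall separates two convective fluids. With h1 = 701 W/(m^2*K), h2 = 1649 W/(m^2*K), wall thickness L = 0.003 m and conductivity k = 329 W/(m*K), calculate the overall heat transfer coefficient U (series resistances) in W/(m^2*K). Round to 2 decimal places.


1/U = 1/h1 + L/k + 1/h2
1/U = 1/701 + 0.003/329 + 1/1649
1/U = 0.0014265335 + 9.1185e-06 + 0.0006064281
1/U = 0.0020420801
U = 489.70 W/(m^2*K)


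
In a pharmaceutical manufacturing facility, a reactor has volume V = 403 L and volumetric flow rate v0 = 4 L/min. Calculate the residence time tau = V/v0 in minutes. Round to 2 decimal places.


tau = V / v0
tau = 403 / 4
tau = 100.75 min


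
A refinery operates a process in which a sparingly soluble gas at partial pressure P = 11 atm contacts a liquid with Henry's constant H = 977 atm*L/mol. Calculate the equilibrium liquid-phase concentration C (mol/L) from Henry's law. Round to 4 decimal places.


C = P / H
C = 11 / 977
C = 0.0113 mol/L


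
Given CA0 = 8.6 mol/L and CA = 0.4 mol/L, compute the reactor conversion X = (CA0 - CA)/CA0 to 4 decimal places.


X = (CA0 - CA) / CA0
X = (8.6 - 0.4) / 8.6
X = 8.2 / 8.6
X = 0.9535


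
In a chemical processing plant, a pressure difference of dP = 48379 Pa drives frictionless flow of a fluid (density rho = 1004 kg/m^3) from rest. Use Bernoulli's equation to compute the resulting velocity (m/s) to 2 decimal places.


v = sqrt(2*dP/rho)
v = sqrt(2*48379/1004)
v = sqrt(96.37251)
v = 9.82 m/s


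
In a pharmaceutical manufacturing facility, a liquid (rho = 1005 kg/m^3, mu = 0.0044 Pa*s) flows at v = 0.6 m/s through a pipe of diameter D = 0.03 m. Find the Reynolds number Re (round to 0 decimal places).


Re = rho * v * D / mu
Re = 1005 * 0.6 * 0.03 / 0.0044
Re = 18.09 / 0.0044
Re = 4111


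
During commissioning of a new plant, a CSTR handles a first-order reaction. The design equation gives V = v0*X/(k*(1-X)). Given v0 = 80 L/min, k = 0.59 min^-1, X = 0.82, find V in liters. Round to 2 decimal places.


V = v0 * X / (k * (1 - X))
V = 80 * 0.82 / (0.59 * (1 - 0.82))
V = 65.6 / (0.59 * 0.18)
V = 65.6 / 0.1062
V = 617.70 L


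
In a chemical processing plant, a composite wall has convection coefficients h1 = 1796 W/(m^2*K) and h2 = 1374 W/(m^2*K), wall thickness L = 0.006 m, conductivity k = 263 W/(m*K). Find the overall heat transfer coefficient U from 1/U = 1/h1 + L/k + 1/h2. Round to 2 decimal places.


1/U = 1/h1 + L/k + 1/h2
1/U = 1/1796 + 0.006/263 + 1/1374
1/U = 0.0005567929 + 2.28137e-05 + 0.000727802
1/U = 0.0013074086
U = 764.87 W/(m^2*K)


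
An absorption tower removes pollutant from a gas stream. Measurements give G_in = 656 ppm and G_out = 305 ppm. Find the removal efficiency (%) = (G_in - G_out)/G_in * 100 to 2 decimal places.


Efficiency = (G_in - G_out) / G_in * 100%
Efficiency = (656 - 305) / 656 * 100
Efficiency = 351 / 656 * 100
Efficiency = 53.51%


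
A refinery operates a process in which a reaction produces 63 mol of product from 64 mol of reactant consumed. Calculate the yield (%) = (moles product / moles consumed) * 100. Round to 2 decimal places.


Yield = (moles product / moles consumed) * 100%
Yield = (63 / 64) * 100
Yield = 0.9844 * 100
Yield = 98.44%


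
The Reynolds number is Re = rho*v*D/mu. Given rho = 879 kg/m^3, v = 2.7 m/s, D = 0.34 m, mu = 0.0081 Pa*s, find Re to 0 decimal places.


Re = rho * v * D / mu
Re = 879 * 2.7 * 0.34 / 0.0081
Re = 806.922 / 0.0081
Re = 99620


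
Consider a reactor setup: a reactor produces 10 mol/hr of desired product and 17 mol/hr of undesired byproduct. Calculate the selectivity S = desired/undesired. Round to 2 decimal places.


S = desired product rate / undesired product rate
S = 10 / 17
S = 0.59


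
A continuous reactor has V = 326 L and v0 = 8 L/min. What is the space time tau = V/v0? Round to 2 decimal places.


tau = V / v0
tau = 326 / 8
tau = 40.75 min


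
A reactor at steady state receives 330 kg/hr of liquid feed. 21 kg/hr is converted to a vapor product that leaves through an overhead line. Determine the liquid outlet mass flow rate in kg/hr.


Steady-state mass balance on the main outlet: F_out = F_in - F_removed
F_out = 330 - 21
F_out = 309 kg/hr


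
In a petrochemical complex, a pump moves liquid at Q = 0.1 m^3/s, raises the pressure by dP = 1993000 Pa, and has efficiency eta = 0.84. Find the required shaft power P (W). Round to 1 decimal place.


P = Q * dP / eta
P = 0.1 * 1993000 / 0.84
P = 199300.0 / 0.84
P = 237261.9 W


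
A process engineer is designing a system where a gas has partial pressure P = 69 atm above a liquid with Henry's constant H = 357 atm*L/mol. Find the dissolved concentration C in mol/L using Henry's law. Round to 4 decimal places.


C = P / H
C = 69 / 357
C = 0.1933 mol/L


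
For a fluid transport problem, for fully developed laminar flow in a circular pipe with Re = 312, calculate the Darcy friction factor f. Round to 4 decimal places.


f = 64 / Re
f = 64 / 312
f = 0.2051


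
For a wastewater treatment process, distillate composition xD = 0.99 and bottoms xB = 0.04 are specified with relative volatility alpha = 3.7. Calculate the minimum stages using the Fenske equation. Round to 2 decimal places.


N_min = ln((xD*(1-xB))/(xB*(1-xD))) / ln(alpha)
Numerator inside ln: 0.9504 / 0.0004 = 2376.0
ln(2376.0) = 7.773174
ln(alpha) = ln(3.7) = 1.308333
N_min = 7.773174 / 1.308333 = 5.94


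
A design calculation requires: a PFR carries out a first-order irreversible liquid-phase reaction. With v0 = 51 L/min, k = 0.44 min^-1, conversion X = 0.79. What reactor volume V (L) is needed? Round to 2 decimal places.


V = (v0/k) * ln(1/(1-X))
V = (51/0.44) * ln(1/(1-0.79))
V = 115.909091 * ln(4.761905)
V = 115.909091 * 1.560648
V = 180.89 L


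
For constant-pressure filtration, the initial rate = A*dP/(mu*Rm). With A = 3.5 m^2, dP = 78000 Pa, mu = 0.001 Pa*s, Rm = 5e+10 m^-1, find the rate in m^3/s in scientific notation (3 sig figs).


rate = A * dP / (mu * Rm)
rate = 3.5 * 78000 / (0.001 * 5e+10)
rate = 273000.0 / 5.000e+07
rate = 5.46e-03 m^3/s


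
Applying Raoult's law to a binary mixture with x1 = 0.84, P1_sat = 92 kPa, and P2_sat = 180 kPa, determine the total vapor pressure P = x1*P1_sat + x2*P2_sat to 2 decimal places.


P = x1*P1_sat + x2*P2_sat
x2 = 1 - x1 = 1 - 0.84 = 0.16
P = 0.84*92 + 0.16*180
P = 77.28 + 28.8
P = 106.08 kPa


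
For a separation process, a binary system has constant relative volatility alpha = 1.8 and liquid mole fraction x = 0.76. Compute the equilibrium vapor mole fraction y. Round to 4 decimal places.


y = alpha*x / (1 + (alpha-1)*x)
y = 1.8*0.76 / (1 + (1.8-1)*0.76)
y = 1.368 / (1 + 0.608)
y = 1.368 / 1.608
y = 0.8507


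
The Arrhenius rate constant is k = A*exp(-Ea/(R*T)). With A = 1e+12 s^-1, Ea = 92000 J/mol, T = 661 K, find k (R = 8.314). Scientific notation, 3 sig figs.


k = A * exp(-Ea/(R*T))
k = 1e+12 * exp(-92000 / (8.314 * 661))
k = 1e+12 * exp(-16.740805)
k = 5.36e+04


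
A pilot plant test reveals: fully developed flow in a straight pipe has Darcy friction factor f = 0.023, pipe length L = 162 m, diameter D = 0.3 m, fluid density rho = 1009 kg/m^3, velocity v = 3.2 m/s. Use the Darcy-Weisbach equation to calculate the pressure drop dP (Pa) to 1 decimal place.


dP = f * (L/D) * (rho*v^2/2)
dP = 0.023 * (162/0.3) * (1009*3.2^2/2)
L/D = 540.0
rho*v^2/2 = 1009*10.24/2 = 5166.08
dP = 0.023 * 540.0 * 5166.08
dP = 64162.7 Pa


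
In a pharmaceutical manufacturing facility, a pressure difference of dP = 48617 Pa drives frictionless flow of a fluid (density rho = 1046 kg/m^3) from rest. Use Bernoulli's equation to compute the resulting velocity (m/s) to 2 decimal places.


v = sqrt(2*dP/rho)
v = sqrt(2*48617/1046)
v = sqrt(92.957935)
v = 9.64 m/s


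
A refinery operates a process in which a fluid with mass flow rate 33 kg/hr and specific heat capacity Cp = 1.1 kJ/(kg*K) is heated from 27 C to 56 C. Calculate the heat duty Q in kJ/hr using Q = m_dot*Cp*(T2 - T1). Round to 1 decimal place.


Q = m_dot * Cp * (T2 - T1)
Q = 33 * 1.1 * (56 - 27)
Q = 33 * 1.1 * 29
Q = 1052.7 kJ/hr


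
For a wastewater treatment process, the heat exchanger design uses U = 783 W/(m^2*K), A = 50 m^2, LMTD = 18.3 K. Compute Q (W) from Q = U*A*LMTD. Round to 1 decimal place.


Q = U * A * LMTD
Q = 783 * 50 * 18.3
Q = 716445.0 W


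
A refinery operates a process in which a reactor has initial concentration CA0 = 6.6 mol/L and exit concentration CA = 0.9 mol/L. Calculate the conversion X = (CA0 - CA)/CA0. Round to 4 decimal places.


X = (CA0 - CA) / CA0
X = (6.6 - 0.9) / 6.6
X = 5.7 / 6.6
X = 0.8636


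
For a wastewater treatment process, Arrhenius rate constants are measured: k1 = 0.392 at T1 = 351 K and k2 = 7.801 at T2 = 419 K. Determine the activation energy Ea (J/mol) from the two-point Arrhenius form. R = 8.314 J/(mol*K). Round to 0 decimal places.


Ea = R * ln(k2/k1) / (1/T1 - 1/T2)
ln(k2/k1) = ln(7.801/0.392) = 2.9907454
1/T1 - 1/T2 = 1/351 - 1/419 = 0.000462368004
Ea = 8.314 * 2.9907454 / 0.000462368004
Ea = 53778 J/mol


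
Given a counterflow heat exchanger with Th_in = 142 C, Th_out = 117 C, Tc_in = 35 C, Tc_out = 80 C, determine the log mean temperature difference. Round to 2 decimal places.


dT1 = Th_in - Tc_out = 142 - 80 = 62
dT2 = Th_out - Tc_in = 117 - 35 = 82
LMTD = (dT1 - dT2) / ln(dT1/dT2)
LMTD = (62 - 82) / ln(62/82)
LMTD = 71.53 K


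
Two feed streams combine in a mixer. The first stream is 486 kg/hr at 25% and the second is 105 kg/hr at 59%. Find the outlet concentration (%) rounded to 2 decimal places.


Mass balance on solute: F1*x1 + F2*x2 = F3*x3
F3 = F1 + F2 = 486 + 105 = 591 kg/hr
x3 = (F1*x1 + F2*x2)/F3
x3 = (486*0.25 + 105*0.59) / 591
x3 = 31.04%


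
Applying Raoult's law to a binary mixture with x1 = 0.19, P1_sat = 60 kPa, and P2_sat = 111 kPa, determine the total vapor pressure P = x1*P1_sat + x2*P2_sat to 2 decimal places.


P = x1*P1_sat + x2*P2_sat
x2 = 1 - x1 = 1 - 0.19 = 0.81
P = 0.19*60 + 0.81*111
P = 11.4 + 89.91
P = 101.31 kPa


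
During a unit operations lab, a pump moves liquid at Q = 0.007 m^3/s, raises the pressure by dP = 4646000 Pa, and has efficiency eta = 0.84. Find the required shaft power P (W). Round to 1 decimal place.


P = Q * dP / eta
P = 0.007 * 4646000 / 0.84
P = 32522.0 / 0.84
P = 38716.7 W


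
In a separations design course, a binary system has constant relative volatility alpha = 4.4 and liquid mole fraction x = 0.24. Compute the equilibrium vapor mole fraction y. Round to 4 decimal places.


y = alpha*x / (1 + (alpha-1)*x)
y = 4.4*0.24 / (1 + (4.4-1)*0.24)
y = 1.056 / (1 + 0.816)
y = 1.056 / 1.816
y = 0.5815


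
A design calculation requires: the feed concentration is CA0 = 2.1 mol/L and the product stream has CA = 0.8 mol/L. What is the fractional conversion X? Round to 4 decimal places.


X = (CA0 - CA) / CA0
X = (2.1 - 0.8) / 2.1
X = 1.3 / 2.1
X = 0.6190


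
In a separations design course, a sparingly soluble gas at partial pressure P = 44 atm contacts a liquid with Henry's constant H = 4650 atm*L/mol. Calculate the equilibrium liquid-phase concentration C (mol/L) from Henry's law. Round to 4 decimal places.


C = P / H
C = 44 / 4650
C = 0.0095 mol/L


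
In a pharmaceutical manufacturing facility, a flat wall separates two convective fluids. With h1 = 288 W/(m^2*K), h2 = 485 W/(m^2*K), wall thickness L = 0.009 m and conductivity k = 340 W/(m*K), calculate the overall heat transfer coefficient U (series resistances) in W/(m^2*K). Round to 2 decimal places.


1/U = 1/h1 + L/k + 1/h2
1/U = 1/288 + 0.009/340 + 1/485
1/U = 0.0034722222 + 2.64706e-05 + 0.0020618557
1/U = 0.0055605485
U = 179.84 W/(m^2*K)


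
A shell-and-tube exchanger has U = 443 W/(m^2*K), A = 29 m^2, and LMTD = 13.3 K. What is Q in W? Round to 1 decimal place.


Q = U * A * LMTD
Q = 443 * 29 * 13.3
Q = 170865.1 W


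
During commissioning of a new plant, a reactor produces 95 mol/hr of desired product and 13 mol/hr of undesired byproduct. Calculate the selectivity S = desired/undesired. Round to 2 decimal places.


S = desired product rate / undesired product rate
S = 95 / 13
S = 7.31


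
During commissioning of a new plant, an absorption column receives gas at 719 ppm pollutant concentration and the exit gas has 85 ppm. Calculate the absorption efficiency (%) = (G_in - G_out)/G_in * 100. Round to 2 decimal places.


Efficiency = (G_in - G_out) / G_in * 100%
Efficiency = (719 - 85) / 719 * 100
Efficiency = 634 / 719 * 100
Efficiency = 88.18%


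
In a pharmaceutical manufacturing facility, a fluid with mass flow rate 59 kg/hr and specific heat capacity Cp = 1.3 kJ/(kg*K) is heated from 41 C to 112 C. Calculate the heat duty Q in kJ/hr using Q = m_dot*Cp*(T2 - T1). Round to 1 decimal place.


Q = m_dot * Cp * (T2 - T1)
Q = 59 * 1.3 * (112 - 41)
Q = 59 * 1.3 * 71
Q = 5445.7 kJ/hr


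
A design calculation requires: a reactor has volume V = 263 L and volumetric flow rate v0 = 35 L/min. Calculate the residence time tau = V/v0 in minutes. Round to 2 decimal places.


tau = V / v0
tau = 263 / 35
tau = 7.51 min


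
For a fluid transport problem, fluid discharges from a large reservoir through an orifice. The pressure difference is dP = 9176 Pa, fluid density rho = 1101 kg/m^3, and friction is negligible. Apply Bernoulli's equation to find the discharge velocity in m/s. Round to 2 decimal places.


v = sqrt(2*dP/rho)
v = sqrt(2*9176/1101)
v = sqrt(16.668483)
v = 4.08 m/s


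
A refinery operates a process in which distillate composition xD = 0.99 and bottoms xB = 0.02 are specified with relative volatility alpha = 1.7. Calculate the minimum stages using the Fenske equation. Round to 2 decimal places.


N_min = ln((xD*(1-xB))/(xB*(1-xD))) / ln(alpha)
Numerator inside ln: 0.9702 / 0.0002 = 4851.0
ln(4851.0) = 8.48694
ln(alpha) = ln(1.7) = 0.530628
N_min = 8.48694 / 0.530628 = 15.99


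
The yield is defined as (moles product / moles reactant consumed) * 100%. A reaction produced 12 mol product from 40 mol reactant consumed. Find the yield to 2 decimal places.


Yield = (moles product / moles consumed) * 100%
Yield = (12 / 40) * 100
Yield = 0.3 * 100
Yield = 30.00%


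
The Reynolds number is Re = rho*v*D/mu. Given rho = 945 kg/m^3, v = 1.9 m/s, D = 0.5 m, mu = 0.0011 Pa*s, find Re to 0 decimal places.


Re = rho * v * D / mu
Re = 945 * 1.9 * 0.5 / 0.0011
Re = 897.75 / 0.0011
Re = 816136


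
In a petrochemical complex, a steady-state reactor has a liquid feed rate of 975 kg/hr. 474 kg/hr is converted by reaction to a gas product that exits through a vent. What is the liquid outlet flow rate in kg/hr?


Steady-state mass balance on the main outlet: F_out = F_in - F_removed
F_out = 975 - 474
F_out = 501 kg/hr


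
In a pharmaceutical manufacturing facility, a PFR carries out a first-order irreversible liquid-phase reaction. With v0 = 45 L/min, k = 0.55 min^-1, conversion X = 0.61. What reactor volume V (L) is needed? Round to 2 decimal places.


V = (v0/k) * ln(1/(1-X))
V = (45/0.55) * ln(1/(1-0.61))
V = 81.818182 * ln(2.564103)
V = 81.818182 * 0.941609
V = 77.04 L


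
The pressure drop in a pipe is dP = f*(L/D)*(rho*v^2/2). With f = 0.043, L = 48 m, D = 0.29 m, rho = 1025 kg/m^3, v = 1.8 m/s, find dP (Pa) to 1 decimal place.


dP = f * (L/D) * (rho*v^2/2)
dP = 0.043 * (48/0.29) * (1025*1.8^2/2)
L/D = 165.51724138
rho*v^2/2 = 1025*3.24/2 = 1660.5
dP = 0.043 * 165.51724138 * 1660.5
dP = 11818.2 Pa


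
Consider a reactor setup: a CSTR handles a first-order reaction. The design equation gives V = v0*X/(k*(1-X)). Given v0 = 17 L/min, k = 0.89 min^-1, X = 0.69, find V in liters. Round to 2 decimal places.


V = v0 * X / (k * (1 - X))
V = 17 * 0.69 / (0.89 * (1 - 0.69))
V = 11.73 / (0.89 * 0.31)
V = 11.73 / 0.2759
V = 42.52 L


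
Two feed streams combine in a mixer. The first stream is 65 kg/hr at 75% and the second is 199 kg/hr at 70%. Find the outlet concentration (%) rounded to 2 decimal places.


Mass balance on solute: F1*x1 + F2*x2 = F3*x3
F3 = F1 + F2 = 65 + 199 = 264 kg/hr
x3 = (F1*x1 + F2*x2)/F3
x3 = (65*0.75 + 199*0.7) / 264
x3 = 71.23%


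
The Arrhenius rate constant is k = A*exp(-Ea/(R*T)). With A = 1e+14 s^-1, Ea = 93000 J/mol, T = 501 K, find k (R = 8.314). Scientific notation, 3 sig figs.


k = A * exp(-Ea/(R*T))
k = 1e+14 * exp(-93000 / (8.314 * 501))
k = 1e+14 * exp(-22.327248)
k = 2.01e+04


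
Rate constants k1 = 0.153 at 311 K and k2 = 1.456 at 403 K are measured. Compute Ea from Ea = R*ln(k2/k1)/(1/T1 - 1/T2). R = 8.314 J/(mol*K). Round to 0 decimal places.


Ea = R * ln(k2/k1) / (1/T1 - 1/T2)
ln(k2/k1) = ln(1.456/0.153) = 2.2530103
1/T1 - 1/T2 = 1/311 - 1/403 = 0.000734044505
Ea = 8.314 * 2.2530103 / 0.000734044505
Ea = 25518 J/mol


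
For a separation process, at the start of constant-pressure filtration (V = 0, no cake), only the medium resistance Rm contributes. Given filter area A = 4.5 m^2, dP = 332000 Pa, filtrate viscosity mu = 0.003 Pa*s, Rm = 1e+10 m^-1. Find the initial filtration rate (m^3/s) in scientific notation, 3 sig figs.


rate = A * dP / (mu * Rm)
rate = 4.5 * 332000 / (0.003 * 1e+10)
rate = 1494000.0 / 3.000e+07
rate = 4.98e-02 m^3/s


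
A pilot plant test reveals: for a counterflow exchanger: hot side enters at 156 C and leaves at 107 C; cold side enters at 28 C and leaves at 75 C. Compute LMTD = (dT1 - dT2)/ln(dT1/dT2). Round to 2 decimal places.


dT1 = Th_in - Tc_out = 156 - 75 = 81
dT2 = Th_out - Tc_in = 107 - 28 = 79
LMTD = (dT1 - dT2) / ln(dT1/dT2)
LMTD = (81 - 79) / ln(81/79)
LMTD = 80.00 K


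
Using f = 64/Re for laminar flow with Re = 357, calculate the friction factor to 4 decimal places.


f = 64 / Re
f = 64 / 357
f = 0.1793


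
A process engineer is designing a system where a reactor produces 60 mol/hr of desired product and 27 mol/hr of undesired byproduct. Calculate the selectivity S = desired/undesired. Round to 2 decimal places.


S = desired product rate / undesired product rate
S = 60 / 27
S = 2.22


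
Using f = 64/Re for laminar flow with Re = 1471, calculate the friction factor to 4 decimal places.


f = 64 / Re
f = 64 / 1471
f = 0.0435


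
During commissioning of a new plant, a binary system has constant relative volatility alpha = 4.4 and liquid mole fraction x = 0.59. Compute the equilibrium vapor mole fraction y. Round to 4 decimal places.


y = alpha*x / (1 + (alpha-1)*x)
y = 4.4*0.59 / (1 + (4.4-1)*0.59)
y = 2.596 / (1 + 2.006)
y = 2.596 / 3.006
y = 0.8636


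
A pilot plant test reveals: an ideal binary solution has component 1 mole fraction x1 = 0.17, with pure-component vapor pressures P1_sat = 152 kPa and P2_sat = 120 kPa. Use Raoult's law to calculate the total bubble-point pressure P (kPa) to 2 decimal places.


P = x1*P1_sat + x2*P2_sat
x2 = 1 - x1 = 1 - 0.17 = 0.83
P = 0.17*152 + 0.83*120
P = 25.84 + 99.6
P = 125.44 kPa


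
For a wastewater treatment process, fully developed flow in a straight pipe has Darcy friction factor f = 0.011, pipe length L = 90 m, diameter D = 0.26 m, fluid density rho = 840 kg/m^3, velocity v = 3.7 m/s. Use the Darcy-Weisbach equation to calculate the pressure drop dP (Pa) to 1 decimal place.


dP = f * (L/D) * (rho*v^2/2)
dP = 0.011 * (90/0.26) * (840*3.7^2/2)
L/D = 346.15384615
rho*v^2/2 = 840*13.69/2 = 5749.8
dP = 0.011 * 346.15384615 * 5749.8
dP = 21893.5 Pa


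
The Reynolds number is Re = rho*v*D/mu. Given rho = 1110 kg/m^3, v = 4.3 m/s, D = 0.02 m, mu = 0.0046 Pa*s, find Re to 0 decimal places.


Re = rho * v * D / mu
Re = 1110 * 4.3 * 0.02 / 0.0046
Re = 95.46 / 0.0046
Re = 20752


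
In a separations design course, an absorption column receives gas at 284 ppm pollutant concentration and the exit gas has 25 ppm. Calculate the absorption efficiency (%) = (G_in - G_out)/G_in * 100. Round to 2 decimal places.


Efficiency = (G_in - G_out) / G_in * 100%
Efficiency = (284 - 25) / 284 * 100
Efficiency = 259 / 284 * 100
Efficiency = 91.20%


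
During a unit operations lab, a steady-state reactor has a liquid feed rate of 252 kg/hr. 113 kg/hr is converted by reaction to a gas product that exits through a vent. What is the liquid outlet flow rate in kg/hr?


Steady-state mass balance on the main outlet: F_out = F_in - F_removed
F_out = 252 - 113
F_out = 139 kg/hr


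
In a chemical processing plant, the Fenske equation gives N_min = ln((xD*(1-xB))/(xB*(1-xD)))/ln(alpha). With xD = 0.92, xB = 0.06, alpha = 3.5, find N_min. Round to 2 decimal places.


N_min = ln((xD*(1-xB))/(xB*(1-xD))) / ln(alpha)
Numerator inside ln: 0.8648 / 0.0048 = 180.166667
ln(180.166667) = 5.193882
ln(alpha) = ln(3.5) = 1.252763
N_min = 5.193882 / 1.252763 = 4.15


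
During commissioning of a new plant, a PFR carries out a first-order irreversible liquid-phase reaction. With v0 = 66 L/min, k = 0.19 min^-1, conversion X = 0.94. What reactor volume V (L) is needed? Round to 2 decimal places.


V = (v0/k) * ln(1/(1-X))
V = (66/0.19) * ln(1/(1-0.94))
V = 347.368421 * ln(16.666667)
V = 347.368421 * 2.813411
V = 977.29 L


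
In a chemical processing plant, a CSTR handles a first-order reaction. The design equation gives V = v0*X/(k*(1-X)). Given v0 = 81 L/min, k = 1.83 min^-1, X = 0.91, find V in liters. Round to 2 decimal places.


V = v0 * X / (k * (1 - X))
V = 81 * 0.91 / (1.83 * (1 - 0.91))
V = 73.71 / (1.83 * 0.09)
V = 73.71 / 0.1647
V = 447.54 L


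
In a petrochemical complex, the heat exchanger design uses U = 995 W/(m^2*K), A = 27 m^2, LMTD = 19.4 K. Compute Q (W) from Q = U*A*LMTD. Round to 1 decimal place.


Q = U * A * LMTD
Q = 995 * 27 * 19.4
Q = 521181.0 W


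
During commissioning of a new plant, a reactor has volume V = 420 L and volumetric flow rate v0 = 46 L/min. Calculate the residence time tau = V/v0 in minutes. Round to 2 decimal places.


tau = V / v0
tau = 420 / 46
tau = 9.13 min


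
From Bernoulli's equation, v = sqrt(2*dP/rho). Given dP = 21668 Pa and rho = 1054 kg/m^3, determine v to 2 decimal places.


v = sqrt(2*dP/rho)
v = sqrt(2*21668/1054)
v = sqrt(41.11575)
v = 6.41 m/s


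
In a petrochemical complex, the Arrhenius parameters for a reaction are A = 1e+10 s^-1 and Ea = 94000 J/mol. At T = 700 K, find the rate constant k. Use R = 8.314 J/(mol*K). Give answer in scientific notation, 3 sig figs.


k = A * exp(-Ea/(R*T))
k = 1e+10 * exp(-94000 / (8.314 * 700))
k = 1e+10 * exp(-16.151758)
k = 9.67e+02


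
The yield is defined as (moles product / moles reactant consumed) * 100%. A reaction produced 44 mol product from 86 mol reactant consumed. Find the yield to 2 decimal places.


Yield = (moles product / moles consumed) * 100%
Yield = (44 / 86) * 100
Yield = 0.5116 * 100
Yield = 51.16%


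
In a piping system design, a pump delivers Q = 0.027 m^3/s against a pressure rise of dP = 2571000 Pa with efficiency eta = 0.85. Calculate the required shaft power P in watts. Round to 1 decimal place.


P = Q * dP / eta
P = 0.027 * 2571000 / 0.85
P = 69417.0 / 0.85
P = 81667.1 W


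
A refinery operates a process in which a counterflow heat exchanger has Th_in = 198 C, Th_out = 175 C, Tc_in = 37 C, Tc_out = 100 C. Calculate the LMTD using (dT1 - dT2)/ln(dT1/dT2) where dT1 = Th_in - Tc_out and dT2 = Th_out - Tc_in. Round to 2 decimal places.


dT1 = Th_in - Tc_out = 198 - 100 = 98
dT2 = Th_out - Tc_in = 175 - 37 = 138
LMTD = (dT1 - dT2) / ln(dT1/dT2)
LMTD = (98 - 138) / ln(98/138)
LMTD = 116.86 K


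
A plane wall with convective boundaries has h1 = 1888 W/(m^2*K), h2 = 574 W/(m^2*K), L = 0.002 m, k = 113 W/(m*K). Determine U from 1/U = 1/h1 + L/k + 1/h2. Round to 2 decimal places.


1/U = 1/h1 + L/k + 1/h2
1/U = 1/1888 + 0.002/113 + 1/574
1/U = 0.000529661 + 1.76991e-05 + 0.0017421603
1/U = 0.0022895204
U = 436.77 W/(m^2*K)


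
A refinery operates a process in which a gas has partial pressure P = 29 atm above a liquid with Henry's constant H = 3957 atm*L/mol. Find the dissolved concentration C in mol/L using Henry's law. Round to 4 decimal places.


C = P / H
C = 29 / 3957
C = 0.0073 mol/L


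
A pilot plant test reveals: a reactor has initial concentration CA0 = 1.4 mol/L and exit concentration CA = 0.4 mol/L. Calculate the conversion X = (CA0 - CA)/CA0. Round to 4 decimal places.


X = (CA0 - CA) / CA0
X = (1.4 - 0.4) / 1.4
X = 1.0 / 1.4
X = 0.7143


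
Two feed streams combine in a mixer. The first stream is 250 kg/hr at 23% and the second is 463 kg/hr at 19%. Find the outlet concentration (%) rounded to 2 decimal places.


Mass balance on solute: F1*x1 + F2*x2 = F3*x3
F3 = F1 + F2 = 250 + 463 = 713 kg/hr
x3 = (F1*x1 + F2*x2)/F3
x3 = (250*0.23 + 463*0.19) / 713
x3 = 20.40%


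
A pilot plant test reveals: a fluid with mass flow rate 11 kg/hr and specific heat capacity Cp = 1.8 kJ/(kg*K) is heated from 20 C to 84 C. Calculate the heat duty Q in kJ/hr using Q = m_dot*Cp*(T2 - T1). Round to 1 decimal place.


Q = m_dot * Cp * (T2 - T1)
Q = 11 * 1.8 * (84 - 20)
Q = 11 * 1.8 * 64
Q = 1267.2 kJ/hr


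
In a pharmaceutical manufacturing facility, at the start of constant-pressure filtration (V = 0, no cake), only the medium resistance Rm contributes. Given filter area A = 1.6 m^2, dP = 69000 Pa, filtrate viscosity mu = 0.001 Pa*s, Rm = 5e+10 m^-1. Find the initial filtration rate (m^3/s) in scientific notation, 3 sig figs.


rate = A * dP / (mu * Rm)
rate = 1.6 * 69000 / (0.001 * 5e+10)
rate = 110400.0 / 5.000e+07
rate = 2.21e-03 m^3/s


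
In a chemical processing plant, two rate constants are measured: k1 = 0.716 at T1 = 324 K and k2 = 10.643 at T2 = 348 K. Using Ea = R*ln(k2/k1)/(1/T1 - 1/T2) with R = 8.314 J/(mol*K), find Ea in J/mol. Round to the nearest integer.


Ea = R * ln(k2/k1) / (1/T1 - 1/T2)
ln(k2/k1) = ln(10.643/0.716) = 2.6989775
1/T1 - 1/T2 = 1/324 - 1/348 = 0.000212856535
Ea = 8.314 * 2.6989775 / 0.000212856535
Ea = 105420 J/mol


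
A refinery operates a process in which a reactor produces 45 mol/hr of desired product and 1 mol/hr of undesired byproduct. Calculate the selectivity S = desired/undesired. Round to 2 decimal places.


S = desired product rate / undesired product rate
S = 45 / 1
S = 45.00


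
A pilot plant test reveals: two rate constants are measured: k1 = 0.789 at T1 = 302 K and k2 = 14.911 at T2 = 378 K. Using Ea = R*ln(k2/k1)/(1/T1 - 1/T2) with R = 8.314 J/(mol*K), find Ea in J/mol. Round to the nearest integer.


Ea = R * ln(k2/k1) / (1/T1 - 1/T2)
ln(k2/k1) = ln(14.911/0.789) = 2.9390882
1/T1 - 1/T2 = 1/302 - 1/378 = 0.000665755633
Ea = 8.314 * 2.9390882 / 0.000665755633
Ea = 36704 J/mol


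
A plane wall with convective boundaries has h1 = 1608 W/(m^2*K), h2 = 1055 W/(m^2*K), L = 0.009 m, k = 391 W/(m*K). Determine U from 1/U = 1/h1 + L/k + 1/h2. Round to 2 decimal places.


1/U = 1/h1 + L/k + 1/h2
1/U = 1/1608 + 0.009/391 + 1/1055
1/U = 0.0006218905 + 2.30179e-05 + 0.0009478673
1/U = 0.0015927757
U = 627.83 W/(m^2*K)


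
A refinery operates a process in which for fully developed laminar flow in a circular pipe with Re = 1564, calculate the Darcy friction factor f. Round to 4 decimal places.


f = 64 / Re
f = 64 / 1564
f = 0.0409


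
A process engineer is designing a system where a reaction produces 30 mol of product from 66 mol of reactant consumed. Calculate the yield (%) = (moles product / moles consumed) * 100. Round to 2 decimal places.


Yield = (moles product / moles consumed) * 100%
Yield = (30 / 66) * 100
Yield = 0.4545 * 100
Yield = 45.45%


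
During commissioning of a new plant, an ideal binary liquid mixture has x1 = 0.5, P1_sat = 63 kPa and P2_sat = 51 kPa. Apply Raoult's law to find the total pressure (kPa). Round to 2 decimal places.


P = x1*P1_sat + x2*P2_sat
x2 = 1 - x1 = 1 - 0.5 = 0.5
P = 0.5*63 + 0.5*51
P = 31.5 + 25.5
P = 57.00 kPa


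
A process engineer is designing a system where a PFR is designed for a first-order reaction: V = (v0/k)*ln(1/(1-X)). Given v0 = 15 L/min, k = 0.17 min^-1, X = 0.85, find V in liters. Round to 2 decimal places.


V = (v0/k) * ln(1/(1-X))
V = (15/0.17) * ln(1/(1-0.85))
V = 88.235294 * ln(6.666667)
V = 88.235294 * 1.89712
V = 167.39 L


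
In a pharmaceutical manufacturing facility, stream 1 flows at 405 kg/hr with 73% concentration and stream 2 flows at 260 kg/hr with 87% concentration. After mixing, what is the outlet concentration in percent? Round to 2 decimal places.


Mass balance on solute: F1*x1 + F2*x2 = F3*x3
F3 = F1 + F2 = 405 + 260 = 665 kg/hr
x3 = (F1*x1 + F2*x2)/F3
x3 = (405*0.73 + 260*0.87) / 665
x3 = 78.47%


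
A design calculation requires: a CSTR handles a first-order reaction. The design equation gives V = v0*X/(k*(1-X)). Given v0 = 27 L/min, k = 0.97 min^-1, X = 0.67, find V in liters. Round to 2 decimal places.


V = v0 * X / (k * (1 - X))
V = 27 * 0.67 / (0.97 * (1 - 0.67))
V = 18.09 / (0.97 * 0.33)
V = 18.09 / 0.3201
V = 56.51 L


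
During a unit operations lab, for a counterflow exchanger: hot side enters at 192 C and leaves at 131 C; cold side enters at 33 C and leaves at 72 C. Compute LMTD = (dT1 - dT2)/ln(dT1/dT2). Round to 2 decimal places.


dT1 = Th_in - Tc_out = 192 - 72 = 120
dT2 = Th_out - Tc_in = 131 - 33 = 98
LMTD = (dT1 - dT2) / ln(dT1/dT2)
LMTD = (120 - 98) / ln(120/98)
LMTD = 108.63 K


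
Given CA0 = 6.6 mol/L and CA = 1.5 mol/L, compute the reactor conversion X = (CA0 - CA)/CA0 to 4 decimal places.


X = (CA0 - CA) / CA0
X = (6.6 - 1.5) / 6.6
X = 5.1 / 6.6
X = 0.7727


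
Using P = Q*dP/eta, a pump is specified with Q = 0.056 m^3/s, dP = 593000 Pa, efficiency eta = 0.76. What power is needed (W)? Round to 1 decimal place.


P = Q * dP / eta
P = 0.056 * 593000 / 0.76
P = 33208.0 / 0.76
P = 43694.7 W


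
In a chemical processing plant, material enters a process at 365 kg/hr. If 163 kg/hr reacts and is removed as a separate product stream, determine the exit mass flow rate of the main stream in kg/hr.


Steady-state mass balance on the main outlet: F_out = F_in - F_removed
F_out = 365 - 163
F_out = 202 kg/hr


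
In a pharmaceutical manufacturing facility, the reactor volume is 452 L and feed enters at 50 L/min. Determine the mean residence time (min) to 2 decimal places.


tau = V / v0
tau = 452 / 50
tau = 9.04 min


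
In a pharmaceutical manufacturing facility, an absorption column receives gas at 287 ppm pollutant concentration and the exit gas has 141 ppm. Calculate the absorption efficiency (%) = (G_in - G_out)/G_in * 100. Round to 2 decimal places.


Efficiency = (G_in - G_out) / G_in * 100%
Efficiency = (287 - 141) / 287 * 100
Efficiency = 146 / 287 * 100
Efficiency = 50.87%


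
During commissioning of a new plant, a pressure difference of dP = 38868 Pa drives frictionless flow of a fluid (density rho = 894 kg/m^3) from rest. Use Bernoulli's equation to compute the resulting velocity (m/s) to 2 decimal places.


v = sqrt(2*dP/rho)
v = sqrt(2*38868/894)
v = sqrt(86.95302)
v = 9.32 m/s


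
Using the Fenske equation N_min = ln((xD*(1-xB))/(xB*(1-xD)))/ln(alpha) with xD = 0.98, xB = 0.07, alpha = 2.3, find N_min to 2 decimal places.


N_min = ln((xD*(1-xB))/(xB*(1-xD))) / ln(alpha)
Numerator inside ln: 0.9114 / 0.0014 = 651.0
ln(651.0) = 6.47851
ln(alpha) = ln(2.3) = 0.832909
N_min = 6.47851 / 0.832909 = 7.78


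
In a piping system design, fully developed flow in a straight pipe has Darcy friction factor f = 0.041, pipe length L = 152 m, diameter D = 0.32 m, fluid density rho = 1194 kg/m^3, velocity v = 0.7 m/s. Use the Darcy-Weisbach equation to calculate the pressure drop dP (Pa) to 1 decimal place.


dP = f * (L/D) * (rho*v^2/2)
dP = 0.041 * (152/0.32) * (1194*0.7^2/2)
L/D = 475.0
rho*v^2/2 = 1194*0.49/2 = 292.53
dP = 0.041 * 475.0 * 292.53
dP = 5697.0 Pa


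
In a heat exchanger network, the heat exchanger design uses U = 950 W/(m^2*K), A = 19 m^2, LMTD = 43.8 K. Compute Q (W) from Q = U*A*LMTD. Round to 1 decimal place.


Q = U * A * LMTD
Q = 950 * 19 * 43.8
Q = 790590.0 W


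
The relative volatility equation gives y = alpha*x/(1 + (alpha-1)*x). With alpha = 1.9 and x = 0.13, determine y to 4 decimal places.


y = alpha*x / (1 + (alpha-1)*x)
y = 1.9*0.13 / (1 + (1.9-1)*0.13)
y = 0.247 / (1 + 0.117)
y = 0.247 / 1.117
y = 0.2211


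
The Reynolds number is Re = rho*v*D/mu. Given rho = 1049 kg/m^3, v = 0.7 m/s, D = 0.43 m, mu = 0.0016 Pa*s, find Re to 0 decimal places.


Re = rho * v * D / mu
Re = 1049 * 0.7 * 0.43 / 0.0016
Re = 315.749 / 0.0016
Re = 197343


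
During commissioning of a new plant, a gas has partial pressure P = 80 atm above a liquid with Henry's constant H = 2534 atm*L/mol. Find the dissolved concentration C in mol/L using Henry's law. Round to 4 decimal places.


C = P / H
C = 80 / 2534
C = 0.0316 mol/L


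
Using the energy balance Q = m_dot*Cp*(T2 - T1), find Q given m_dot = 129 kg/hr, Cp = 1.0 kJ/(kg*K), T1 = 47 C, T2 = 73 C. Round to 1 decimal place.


Q = m_dot * Cp * (T2 - T1)
Q = 129 * 1.0 * (73 - 47)
Q = 129 * 1.0 * 26
Q = 3354.0 kJ/hr


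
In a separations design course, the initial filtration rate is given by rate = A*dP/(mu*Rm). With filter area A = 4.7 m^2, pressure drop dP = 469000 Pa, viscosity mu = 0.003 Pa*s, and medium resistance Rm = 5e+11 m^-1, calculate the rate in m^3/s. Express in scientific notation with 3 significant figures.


rate = A * dP / (mu * Rm)
rate = 4.7 * 469000 / (0.003 * 5e+11)
rate = 2204300.0 / 1.500e+09
rate = 1.47e-03 m^3/s


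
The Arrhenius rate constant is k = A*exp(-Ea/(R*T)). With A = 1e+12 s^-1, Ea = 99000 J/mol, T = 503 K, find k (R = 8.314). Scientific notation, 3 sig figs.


k = A * exp(-Ea/(R*T))
k = 1e+12 * exp(-99000 / (8.314 * 503))
k = 1e+12 * exp(-23.673212)
k = 5.23e+01


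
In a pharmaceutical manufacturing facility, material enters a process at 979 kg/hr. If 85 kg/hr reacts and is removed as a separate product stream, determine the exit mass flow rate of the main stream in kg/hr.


Steady-state mass balance on the main outlet: F_out = F_in - F_removed
F_out = 979 - 85
F_out = 894 kg/hr


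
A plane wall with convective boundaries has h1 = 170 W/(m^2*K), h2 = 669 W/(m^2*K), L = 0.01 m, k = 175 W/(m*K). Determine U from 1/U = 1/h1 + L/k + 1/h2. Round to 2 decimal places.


1/U = 1/h1 + L/k + 1/h2
1/U = 1/170 + 0.01/175 + 1/669
1/U = 0.0058823529 + 5.71429e-05 + 0.0014947683
1/U = 0.0074342641
U = 134.51 W/(m^2*K)


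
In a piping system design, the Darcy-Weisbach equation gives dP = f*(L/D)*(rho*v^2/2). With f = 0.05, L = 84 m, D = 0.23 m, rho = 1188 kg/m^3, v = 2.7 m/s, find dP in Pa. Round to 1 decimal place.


dP = f * (L/D) * (rho*v^2/2)
dP = 0.05 * (84/0.23) * (1188*2.7^2/2)
L/D = 365.2173913
rho*v^2/2 = 1188*7.29/2 = 4330.26
dP = 0.05 * 365.2173913 * 4330.26
dP = 79074.3 Pa


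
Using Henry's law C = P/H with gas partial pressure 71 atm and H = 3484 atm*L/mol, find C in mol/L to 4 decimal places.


C = P / H
C = 71 / 3484
C = 0.0204 mol/L


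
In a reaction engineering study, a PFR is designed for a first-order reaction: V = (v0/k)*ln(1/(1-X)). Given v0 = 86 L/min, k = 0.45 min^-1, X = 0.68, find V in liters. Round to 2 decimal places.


V = (v0/k) * ln(1/(1-X))
V = (86/0.45) * ln(1/(1-0.68))
V = 191.111111 * ln(3.125)
V = 191.111111 * 1.139434
V = 217.76 L


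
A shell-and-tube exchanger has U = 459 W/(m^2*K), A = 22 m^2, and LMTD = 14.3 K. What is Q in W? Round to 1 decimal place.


Q = U * A * LMTD
Q = 459 * 22 * 14.3
Q = 144401.4 W


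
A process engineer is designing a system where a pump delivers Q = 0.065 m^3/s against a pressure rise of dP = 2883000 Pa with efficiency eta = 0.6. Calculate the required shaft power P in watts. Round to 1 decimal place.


P = Q * dP / eta
P = 0.065 * 2883000 / 0.6
P = 187395.0 / 0.6
P = 312325.0 W


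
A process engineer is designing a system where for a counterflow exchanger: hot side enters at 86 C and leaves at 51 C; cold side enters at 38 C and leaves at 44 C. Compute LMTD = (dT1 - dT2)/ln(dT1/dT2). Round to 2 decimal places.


dT1 = Th_in - Tc_out = 86 - 44 = 42
dT2 = Th_out - Tc_in = 51 - 38 = 13
LMTD = (dT1 - dT2) / ln(dT1/dT2)
LMTD = (42 - 13) / ln(42/13)
LMTD = 24.73 K


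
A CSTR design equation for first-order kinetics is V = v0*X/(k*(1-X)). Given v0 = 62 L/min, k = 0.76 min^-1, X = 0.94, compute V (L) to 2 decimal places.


V = v0 * X / (k * (1 - X))
V = 62 * 0.94 / (0.76 * (1 - 0.94))
V = 58.28 / (0.76 * 0.06)
V = 58.28 / 0.0456
V = 1278.07 L


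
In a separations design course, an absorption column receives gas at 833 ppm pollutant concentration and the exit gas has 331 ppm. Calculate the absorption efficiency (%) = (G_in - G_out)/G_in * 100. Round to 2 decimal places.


Efficiency = (G_in - G_out) / G_in * 100%
Efficiency = (833 - 331) / 833 * 100
Efficiency = 502 / 833 * 100
Efficiency = 60.26%


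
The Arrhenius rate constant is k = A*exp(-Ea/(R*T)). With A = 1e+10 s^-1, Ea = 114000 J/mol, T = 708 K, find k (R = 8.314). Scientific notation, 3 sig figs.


k = A * exp(-Ea/(R*T))
k = 1e+10 * exp(-114000 / (8.314 * 708))
k = 1e+10 * exp(-19.366965)
k = 3.88e+01


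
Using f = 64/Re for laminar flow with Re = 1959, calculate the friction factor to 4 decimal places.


f = 64 / Re
f = 64 / 1959
f = 0.0327


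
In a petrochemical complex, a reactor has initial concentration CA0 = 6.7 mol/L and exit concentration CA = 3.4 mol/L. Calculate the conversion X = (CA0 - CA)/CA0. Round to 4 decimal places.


X = (CA0 - CA) / CA0
X = (6.7 - 3.4) / 6.7
X = 3.3 / 6.7
X = 0.4925


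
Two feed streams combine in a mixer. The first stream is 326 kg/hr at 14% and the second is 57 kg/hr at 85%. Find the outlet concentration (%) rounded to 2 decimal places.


Mass balance on solute: F1*x1 + F2*x2 = F3*x3
F3 = F1 + F2 = 326 + 57 = 383 kg/hr
x3 = (F1*x1 + F2*x2)/F3
x3 = (326*0.14 + 57*0.85) / 383
x3 = 24.57%


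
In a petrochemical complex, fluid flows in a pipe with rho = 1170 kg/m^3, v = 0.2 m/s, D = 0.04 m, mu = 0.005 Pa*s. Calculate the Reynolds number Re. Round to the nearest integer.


Re = rho * v * D / mu
Re = 1170 * 0.2 * 0.04 / 0.005
Re = 9.36 / 0.005
Re = 1872


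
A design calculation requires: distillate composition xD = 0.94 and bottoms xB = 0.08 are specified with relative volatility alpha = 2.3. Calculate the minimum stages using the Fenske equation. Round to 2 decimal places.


N_min = ln((xD*(1-xB))/(xB*(1-xD))) / ln(alpha)
Numerator inside ln: 0.8648 / 0.0048 = 180.166667
ln(180.166667) = 5.193882
ln(alpha) = ln(2.3) = 0.832909
N_min = 5.193882 / 0.832909 = 6.24
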